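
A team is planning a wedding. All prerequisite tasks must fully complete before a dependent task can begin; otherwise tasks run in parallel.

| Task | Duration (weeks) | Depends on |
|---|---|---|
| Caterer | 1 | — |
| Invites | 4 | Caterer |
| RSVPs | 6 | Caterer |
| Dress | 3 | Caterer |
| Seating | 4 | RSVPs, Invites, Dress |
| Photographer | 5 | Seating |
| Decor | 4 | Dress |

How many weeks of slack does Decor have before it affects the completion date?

The longest chain is Caterer→RSVPs→Seating→Photographer = 1+6+4+5 = 16; overall finish 16 weeks.
Longest path through Decor: 8 weeks (earliest finish 8, latest finish 16).
So Decor can slip 16 − 8 = 8 weeks.

8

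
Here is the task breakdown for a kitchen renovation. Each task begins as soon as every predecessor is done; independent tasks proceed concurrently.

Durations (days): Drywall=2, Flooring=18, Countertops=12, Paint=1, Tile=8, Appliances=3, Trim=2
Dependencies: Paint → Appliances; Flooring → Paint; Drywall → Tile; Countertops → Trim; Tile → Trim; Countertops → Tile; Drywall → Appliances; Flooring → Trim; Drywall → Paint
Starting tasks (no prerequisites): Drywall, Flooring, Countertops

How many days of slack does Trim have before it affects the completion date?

0

Critical path: Flooring→Paint→Appliances = 18+1+3 = 22, so the finish is 22 days.
Longest path through Trim: 22 days (earliest finish 22, latest finish 22).
Float = 22 − 22 = 0.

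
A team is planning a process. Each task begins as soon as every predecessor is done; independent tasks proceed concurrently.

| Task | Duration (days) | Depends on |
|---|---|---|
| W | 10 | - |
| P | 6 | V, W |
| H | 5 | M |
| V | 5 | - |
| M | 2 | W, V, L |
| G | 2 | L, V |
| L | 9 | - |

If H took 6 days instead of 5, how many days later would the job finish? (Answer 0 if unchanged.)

1

The binding path is W→M→H = 10+2+5 = 17; finish at 17 days.
Since H is critical, the +1 change carries straight to that chain (now 18 days).
The critical path is still W→M→H; finish is now 18 days.
Change in finish: 18 − 17 = +1 days.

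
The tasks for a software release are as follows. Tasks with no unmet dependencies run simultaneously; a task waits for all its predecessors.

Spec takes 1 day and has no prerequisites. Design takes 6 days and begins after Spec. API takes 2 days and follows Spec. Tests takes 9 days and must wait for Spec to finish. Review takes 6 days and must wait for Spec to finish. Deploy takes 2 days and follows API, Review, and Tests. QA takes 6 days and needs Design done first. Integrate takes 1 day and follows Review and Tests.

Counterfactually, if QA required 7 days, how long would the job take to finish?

The binding path is Spec→Design→QA = 1+6+6 = 13; finish at 13 days.
QA is on the critical path; changing it to 7 makes that path 14 days.
The critical path is still Spec→Design→QA; finish is now 14 days.

14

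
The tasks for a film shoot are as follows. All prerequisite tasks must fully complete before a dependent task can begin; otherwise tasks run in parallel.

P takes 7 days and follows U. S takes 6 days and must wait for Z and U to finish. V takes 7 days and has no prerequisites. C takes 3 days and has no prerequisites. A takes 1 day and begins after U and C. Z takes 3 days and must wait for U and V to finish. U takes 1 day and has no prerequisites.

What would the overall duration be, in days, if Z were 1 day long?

14

Critical path before the change: V→Z→S = 7+3+6 = 16 giving 16 days.
Z lies on that path, so at 1 day the path becomes 14 days.
The critical path is still V→Z→S; finish is now 14 days.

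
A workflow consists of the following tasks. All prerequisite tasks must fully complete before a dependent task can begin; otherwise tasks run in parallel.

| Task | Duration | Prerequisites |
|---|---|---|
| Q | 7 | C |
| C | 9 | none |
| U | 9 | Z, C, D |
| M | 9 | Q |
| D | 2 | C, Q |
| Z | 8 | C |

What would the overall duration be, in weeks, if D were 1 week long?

26

Actual critical path: C→Q→D→U = 9+7+2+9 = 27 ⇒ 27 weeks.
D lies on that path, so at 1 week the path becomes 26 weeks.
No other chain overtakes it, so the finish is 26 weeks.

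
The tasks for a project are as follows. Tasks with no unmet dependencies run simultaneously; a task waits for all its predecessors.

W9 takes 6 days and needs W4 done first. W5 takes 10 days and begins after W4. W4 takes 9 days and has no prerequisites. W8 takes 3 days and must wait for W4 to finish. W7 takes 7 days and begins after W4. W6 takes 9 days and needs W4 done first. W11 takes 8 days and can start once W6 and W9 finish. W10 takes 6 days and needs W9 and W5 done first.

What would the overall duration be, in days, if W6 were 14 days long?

31

Actual critical path: W4→W6→W11 = 9+9+8 = 26 ⇒ 26 days.
W6 lies on that path, so at 14 days the path becomes 31 days.
The critical path is still W4→W6→W11; finish is now 31 days.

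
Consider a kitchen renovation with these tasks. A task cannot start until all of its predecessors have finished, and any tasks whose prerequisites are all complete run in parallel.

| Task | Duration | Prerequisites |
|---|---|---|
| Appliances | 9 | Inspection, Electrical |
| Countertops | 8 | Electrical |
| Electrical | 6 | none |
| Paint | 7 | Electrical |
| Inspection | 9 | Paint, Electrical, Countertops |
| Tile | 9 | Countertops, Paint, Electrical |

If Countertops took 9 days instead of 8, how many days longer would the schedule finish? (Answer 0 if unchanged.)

Critical path before the change: Electrical→Countertops→Inspection→Appliances = 6+8+9+9 = 32 giving 32 days.
Countertops lies on that path, so at 9 days the path becomes 33 days.
That remains the longest chain; total 33 days.
Change in finish: 33 − 32 = +1 days.

1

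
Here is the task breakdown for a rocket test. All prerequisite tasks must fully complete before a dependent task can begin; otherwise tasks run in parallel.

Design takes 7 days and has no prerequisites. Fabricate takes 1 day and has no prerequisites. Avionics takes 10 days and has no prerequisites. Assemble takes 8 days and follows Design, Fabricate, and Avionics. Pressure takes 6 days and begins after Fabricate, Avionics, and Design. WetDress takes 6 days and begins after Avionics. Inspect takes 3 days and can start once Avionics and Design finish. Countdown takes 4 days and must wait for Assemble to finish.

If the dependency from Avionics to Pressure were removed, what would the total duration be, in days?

22

Original critical path: Avionics→Assemble→Countdown = 10+8+4 = 22 ⇒ 22 days.
Without Avionics→Pressure, Pressure's earliest start moves from 10 to 7.
After: Avionics→Assemble→Countdown = 10+8+4 = 22 → 22 days.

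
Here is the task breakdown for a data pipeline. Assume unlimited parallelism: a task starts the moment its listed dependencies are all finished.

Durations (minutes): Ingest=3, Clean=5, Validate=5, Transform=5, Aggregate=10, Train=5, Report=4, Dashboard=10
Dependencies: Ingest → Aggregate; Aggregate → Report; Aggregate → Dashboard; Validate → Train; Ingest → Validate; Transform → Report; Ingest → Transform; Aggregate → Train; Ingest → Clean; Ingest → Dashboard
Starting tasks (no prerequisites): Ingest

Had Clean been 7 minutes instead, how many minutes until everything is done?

23

Critical path before the change: Ingest→Aggregate→Dashboard = 3+10+10 = 23 giving 23 minutes.
Clean is off the critical path — its longest chain is 8 minutes, giving 15 of slack.
No other chain overtakes it, so the finish is 23 minutes.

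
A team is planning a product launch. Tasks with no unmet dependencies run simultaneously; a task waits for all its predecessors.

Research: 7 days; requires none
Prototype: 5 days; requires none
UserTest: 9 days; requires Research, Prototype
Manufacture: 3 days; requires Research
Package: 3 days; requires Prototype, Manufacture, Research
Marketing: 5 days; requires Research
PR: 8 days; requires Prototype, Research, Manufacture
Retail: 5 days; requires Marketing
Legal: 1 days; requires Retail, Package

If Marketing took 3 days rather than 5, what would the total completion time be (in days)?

18

The binding path is Research→Marketing→Retail→Legal = 7+5+5+1 = 18; finish at 18 days.
Since Marketing is critical, the -2 change carries straight to that chain (now 16 days).
New critical path: Research→Manufacture→PR = 7+3+8 = 18 ⇒ 18 days.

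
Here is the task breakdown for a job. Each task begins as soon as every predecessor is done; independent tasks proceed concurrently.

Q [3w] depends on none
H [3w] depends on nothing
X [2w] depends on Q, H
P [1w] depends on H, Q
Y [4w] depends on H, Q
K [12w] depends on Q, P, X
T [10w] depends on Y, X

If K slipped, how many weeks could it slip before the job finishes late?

0

The longest chain is Q→X→K = 3+2+12 = 17; overall finish 17 weeks.
The longest chain containing K totals 17 weeks.
Float = 17 − 17 = 0.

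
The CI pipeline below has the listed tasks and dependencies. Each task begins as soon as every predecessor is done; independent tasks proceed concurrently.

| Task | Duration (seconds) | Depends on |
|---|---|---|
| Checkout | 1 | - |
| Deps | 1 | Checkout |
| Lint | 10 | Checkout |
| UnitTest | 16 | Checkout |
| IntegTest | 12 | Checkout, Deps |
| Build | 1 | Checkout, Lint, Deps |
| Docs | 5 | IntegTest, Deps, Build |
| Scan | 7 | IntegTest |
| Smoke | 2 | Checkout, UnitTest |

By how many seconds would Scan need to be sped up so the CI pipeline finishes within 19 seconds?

2

Current finish: 21 seconds; target: 19.
Scan is on every critical path, so each second cut from Scan cuts the finish by one (this holds down to a finish of 19).
Need 21 − 19 = 2 seconds off Scan → Scan becomes 5 seconds, finish becomes 19.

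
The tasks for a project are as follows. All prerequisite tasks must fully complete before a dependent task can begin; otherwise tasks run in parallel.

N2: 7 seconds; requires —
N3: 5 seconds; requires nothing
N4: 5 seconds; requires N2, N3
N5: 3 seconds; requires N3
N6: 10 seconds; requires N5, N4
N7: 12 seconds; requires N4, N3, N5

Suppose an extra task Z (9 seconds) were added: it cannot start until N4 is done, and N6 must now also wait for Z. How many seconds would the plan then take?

31

Originally the plan takes 24 seconds.
With Z inserted, N6 now waits for max(N5, N4, Z).
New critical path: N2→N4→Z→N6 = 7+5+9+10 = 31 ⇒ 31 seconds.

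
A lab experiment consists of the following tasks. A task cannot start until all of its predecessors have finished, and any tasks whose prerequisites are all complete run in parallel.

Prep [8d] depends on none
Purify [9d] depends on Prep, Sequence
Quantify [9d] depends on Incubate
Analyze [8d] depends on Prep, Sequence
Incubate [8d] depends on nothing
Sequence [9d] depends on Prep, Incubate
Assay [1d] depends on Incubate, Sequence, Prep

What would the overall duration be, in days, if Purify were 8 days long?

The binding path is Prep→Sequence→Purify = 8+9+9 = 26; finish at 26 days.
Purify lies on that path, so at 8 days the path becomes 25 days.
That remains the longest chain; total 25 days.

25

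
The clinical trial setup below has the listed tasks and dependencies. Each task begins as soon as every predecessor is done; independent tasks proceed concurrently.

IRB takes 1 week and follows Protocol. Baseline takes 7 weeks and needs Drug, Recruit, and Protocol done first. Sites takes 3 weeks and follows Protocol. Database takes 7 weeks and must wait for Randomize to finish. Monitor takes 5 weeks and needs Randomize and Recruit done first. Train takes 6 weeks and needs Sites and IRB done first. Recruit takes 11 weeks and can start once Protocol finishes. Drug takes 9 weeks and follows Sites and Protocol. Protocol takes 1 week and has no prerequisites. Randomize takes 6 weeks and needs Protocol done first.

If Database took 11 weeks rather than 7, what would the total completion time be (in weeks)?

As given, the longest chain is Protocol→Sites→Drug→Baseline = 1+3+9+7 = 20, so the finish is 20 weeks.
Database has 6 weeks of float (longest path through it is 14).
The critical path is still Protocol→Sites→Drug→Baseline; finish is now 20 weeks.

20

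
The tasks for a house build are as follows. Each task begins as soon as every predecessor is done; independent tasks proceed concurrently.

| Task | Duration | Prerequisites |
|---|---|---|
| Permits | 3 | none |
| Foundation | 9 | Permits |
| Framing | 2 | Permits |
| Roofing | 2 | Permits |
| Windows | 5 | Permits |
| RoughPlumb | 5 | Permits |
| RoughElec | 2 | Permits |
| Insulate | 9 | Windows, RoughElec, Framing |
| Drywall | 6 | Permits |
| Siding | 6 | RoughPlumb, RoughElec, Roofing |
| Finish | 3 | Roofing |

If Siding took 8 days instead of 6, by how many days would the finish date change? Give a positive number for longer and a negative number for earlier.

0

Baseline: Permits→Windows→Insulate = 3+5+9 = 17 → 17 days.
The longest path through Siding is only 14 days, so Siding has float 3.
The critical path is still Permits→Windows→Insulate; finish is now 17 days.
Change in finish: 17 − 17 = +0 days.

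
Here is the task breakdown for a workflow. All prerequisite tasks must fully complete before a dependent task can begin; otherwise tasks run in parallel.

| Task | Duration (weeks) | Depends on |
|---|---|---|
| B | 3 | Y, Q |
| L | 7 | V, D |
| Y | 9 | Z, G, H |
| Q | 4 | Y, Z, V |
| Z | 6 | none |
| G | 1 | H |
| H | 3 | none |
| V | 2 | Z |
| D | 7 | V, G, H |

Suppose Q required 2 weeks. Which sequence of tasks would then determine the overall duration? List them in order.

Z, V, D, L

Critical path before the change: Z→Y→Q→B = 6+9+4+3 = 22 giving 22 weeks.
Q is on the critical path; changing it to 2 makes that path 20 weeks.
Now Z→V→D→L = 6+2+7+7 = 22 is longest, so the finish becomes 22 weeks.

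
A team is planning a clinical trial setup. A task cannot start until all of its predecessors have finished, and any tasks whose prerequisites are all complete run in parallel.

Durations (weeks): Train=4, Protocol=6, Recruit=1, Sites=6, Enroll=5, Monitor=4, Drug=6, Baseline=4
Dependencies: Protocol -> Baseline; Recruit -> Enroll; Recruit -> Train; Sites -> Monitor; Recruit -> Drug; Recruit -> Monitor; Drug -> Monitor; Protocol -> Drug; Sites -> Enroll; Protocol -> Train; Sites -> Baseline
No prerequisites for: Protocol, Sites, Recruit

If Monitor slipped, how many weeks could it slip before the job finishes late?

Critical path: Protocol→Drug→Monitor = 6+6+4 = 16, so the finish is 16 weeks.
Monitor finishes as early as 16 and must finish by 16.
So Monitor can slip 16 − 16 = 0 weeks.

0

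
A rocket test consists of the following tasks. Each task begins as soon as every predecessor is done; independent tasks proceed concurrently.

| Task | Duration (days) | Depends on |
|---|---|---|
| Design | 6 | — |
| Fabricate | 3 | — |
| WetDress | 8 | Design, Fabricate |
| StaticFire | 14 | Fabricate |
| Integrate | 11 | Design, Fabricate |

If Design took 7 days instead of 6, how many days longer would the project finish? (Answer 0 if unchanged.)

The binding path is Design→Integrate = 6+11 = 17; finish at 17 days.
Since Design is critical, the +1 change carries straight to that chain (now 18 days).
That remains the longest chain; total 18 days.
Change in finish: 18 − 17 = +1 days.

1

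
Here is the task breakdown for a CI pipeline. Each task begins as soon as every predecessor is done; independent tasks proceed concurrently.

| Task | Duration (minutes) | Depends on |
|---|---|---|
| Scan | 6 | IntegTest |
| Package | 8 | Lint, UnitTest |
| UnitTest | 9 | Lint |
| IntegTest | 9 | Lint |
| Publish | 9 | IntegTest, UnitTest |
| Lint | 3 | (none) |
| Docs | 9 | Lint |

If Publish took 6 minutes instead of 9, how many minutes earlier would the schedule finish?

1

As given, the longest chain is Lint→UnitTest→Publish = 3+9+9 = 21, so the finish is 21 minutes.
Publish is on the critical path; changing it to 6 makes that path 18 minutes.
New critical path: Lint→UnitTest→Package = 3+9+8 = 20 ⇒ 20 minutes.
Change in finish: 20 − 21 = -1 minutes.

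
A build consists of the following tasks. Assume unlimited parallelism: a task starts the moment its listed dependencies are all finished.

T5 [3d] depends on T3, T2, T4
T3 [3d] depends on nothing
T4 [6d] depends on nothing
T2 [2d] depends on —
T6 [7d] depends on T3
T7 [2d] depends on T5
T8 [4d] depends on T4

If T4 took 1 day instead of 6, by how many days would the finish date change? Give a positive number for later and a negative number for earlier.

As given, the longest chain is T4→T5→T7 = 6+3+2 = 11, so the finish is 11 days.
T4 lies on that path, so at 1 day the path becomes 6 days.
Now T3→T6 = 3+7 = 10 is longest, so the finish becomes 10 days.
Change in finish: 10 − 11 = -1 days.

-1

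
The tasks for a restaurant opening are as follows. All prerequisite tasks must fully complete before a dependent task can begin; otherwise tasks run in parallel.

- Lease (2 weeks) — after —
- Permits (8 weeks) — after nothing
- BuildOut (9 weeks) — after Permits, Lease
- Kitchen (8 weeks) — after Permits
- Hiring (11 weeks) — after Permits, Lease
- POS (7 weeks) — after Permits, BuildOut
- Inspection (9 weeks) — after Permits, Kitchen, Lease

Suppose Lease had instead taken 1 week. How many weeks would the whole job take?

25

The binding path is Permits→Kitchen→Inspection = 8+8+9 = 25; finish at 25 weeks.
Lease has 7 weeks of float (longest path through it is 18).
The critical path is still Permits→Kitchen→Inspection; finish is now 25 weeks.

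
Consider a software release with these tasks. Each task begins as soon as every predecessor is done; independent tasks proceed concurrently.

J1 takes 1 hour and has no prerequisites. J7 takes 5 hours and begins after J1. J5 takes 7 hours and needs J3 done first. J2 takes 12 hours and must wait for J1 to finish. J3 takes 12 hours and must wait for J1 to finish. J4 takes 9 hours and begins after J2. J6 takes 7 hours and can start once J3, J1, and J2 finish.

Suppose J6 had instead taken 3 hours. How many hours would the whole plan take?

22

The binding path is J1→J2→J4 = 1+12+9 = 22; finish at 22 hours.
The longest path through J6 is only 20 hours, so J6 has float 2.
No other chain overtakes it, so the finish is 22 hours.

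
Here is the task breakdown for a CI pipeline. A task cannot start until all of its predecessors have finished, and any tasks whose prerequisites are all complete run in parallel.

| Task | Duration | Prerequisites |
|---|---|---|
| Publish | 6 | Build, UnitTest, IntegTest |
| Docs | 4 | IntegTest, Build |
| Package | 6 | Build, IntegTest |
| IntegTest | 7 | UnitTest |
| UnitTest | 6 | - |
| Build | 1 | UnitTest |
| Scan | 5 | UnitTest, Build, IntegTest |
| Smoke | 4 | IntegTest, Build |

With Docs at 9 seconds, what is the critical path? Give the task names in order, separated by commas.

UnitTest, IntegTest, Docs

The binding path is UnitTest→IntegTest→Package = 6+7+6 = 19; finish at 19 seconds.
Docs is off the critical path — its longest chain is 17 seconds, giving 2 of slack.
New critical path: UnitTest→IntegTest→Docs = 6+7+9 = 22 ⇒ 22 seconds.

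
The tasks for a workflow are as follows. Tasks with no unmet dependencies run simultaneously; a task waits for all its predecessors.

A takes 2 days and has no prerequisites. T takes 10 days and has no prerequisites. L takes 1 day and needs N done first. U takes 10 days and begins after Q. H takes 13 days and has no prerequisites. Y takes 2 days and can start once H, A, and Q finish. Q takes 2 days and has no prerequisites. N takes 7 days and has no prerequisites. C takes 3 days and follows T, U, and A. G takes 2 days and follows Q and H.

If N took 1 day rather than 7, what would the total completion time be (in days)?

The binding path is H→G = 13+2 = 15; finish at 15 days.
N is off the critical path — its longest chain is 8 days, giving 7 of slack.
No other chain overtakes it, so the finish is 15 days.

15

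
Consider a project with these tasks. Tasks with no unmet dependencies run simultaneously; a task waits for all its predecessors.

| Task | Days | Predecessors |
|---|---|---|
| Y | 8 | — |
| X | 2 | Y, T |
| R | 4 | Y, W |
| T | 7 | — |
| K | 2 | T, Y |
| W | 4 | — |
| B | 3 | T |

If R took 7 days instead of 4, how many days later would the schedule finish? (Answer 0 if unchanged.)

Critical path before the change: Y→R = 8+4 = 12 giving 12 days.
R lies on that path, so at 7 days the path becomes 15 days.
No other chain overtakes it, so the finish is 15 days.
Change in finish: 15 − 12 = +3 days.

3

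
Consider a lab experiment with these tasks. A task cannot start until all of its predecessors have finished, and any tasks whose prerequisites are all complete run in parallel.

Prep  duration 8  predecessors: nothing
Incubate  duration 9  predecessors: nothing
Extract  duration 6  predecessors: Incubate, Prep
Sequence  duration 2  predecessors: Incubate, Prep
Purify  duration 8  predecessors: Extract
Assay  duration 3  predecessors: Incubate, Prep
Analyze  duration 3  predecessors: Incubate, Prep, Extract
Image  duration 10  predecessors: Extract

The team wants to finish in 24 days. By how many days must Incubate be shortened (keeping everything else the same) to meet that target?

1

Current finish: 25 days; target: 24.
Incubate is on every critical path, so each day cut from Incubate cuts the finish by one (this holds down to a finish of 24).
Need 25 − 24 = 1 day off Incubate → Incubate becomes 8 days, finish becomes 24.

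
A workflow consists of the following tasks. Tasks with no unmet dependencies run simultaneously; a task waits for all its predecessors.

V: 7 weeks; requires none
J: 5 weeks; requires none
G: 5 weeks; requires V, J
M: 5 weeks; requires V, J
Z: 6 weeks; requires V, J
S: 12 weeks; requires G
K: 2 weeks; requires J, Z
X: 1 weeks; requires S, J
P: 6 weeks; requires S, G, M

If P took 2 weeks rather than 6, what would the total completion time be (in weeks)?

26

Baseline: V→G→S→P = 7+5+12+6 = 30 → 30 weeks.
P is on the critical path; changing it to 2 makes that path 26 weeks.
No other chain overtakes it, so the finish is 26 weeks.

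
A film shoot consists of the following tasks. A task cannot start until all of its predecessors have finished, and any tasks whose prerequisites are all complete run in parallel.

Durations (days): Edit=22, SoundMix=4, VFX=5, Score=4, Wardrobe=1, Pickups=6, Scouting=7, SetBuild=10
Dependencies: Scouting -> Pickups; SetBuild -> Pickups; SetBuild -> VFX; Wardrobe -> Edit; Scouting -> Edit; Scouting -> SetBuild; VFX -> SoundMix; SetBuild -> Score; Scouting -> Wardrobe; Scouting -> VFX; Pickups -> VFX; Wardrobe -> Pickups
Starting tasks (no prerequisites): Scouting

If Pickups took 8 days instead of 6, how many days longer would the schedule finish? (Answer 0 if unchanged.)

Critical path before the change: Scouting→SetBuild→Pickups→VFX→SoundMix = 7+10+6+5+4 = 32 giving 32 days.
Since Pickups is critical, the +2 change carries straight to that chain (now 34 days).
That remains the longest chain; total 34 days.
Change in finish: 34 − 32 = +2 days.

2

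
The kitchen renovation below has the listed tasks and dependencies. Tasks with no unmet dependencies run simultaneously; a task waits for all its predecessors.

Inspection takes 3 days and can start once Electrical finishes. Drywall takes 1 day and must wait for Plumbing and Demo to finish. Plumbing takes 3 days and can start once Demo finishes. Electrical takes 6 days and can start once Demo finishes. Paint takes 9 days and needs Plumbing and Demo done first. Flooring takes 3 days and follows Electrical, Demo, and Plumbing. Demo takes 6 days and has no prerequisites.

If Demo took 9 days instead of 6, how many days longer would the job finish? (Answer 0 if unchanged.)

3

Actual critical path: Demo→Plumbing→Paint = 6+3+9 = 18 ⇒ 18 days.
Demo is on the critical path; changing it to 9 makes that path 21 days.
That remains the longest chain; total 21 days.
Change in finish: 21 − 18 = +3 days.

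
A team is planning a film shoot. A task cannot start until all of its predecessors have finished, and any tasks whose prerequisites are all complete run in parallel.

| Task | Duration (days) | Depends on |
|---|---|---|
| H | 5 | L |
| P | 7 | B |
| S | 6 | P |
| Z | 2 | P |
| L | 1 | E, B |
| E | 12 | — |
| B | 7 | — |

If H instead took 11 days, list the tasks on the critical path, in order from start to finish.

E, L, H

Baseline: B→P→S = 7+7+6 = 20 → 20 days.
H is off the critical path — its longest chain is 18 days, giving 2 of slack.
Now E→L→H = 12+1+11 = 24 is longest, so the finish becomes 24 days.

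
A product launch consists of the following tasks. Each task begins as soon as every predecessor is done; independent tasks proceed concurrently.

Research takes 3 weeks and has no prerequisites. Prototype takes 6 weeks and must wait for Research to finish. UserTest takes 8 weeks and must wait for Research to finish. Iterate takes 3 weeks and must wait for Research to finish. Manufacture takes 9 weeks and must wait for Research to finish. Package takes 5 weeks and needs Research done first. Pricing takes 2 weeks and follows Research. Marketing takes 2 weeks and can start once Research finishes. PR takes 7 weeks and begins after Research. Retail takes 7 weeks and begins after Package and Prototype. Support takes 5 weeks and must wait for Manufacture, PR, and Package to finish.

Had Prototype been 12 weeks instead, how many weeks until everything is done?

22

As given, the longest chain is Research→Manufacture→Support = 3+9+5 = 17, so the finish is 17 weeks.
Prototype is off the critical path — its longest chain is 16 weeks, giving 1 of slack.
The binding chain switches to Research→Prototype→Retail = 3+12+7 = 22; finish 22 weeks.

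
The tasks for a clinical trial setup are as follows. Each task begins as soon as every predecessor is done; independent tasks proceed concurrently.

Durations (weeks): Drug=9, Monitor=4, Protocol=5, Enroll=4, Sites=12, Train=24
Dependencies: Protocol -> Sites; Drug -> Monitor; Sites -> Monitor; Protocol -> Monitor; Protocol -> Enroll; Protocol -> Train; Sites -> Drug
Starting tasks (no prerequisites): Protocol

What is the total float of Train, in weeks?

1

Critical path: Protocol→Sites→Drug→Monitor = 5+12+9+4 = 30, so the finish is 30 weeks.
Longest path through Train: 29 weeks (earliest finish 29, latest finish 30).
Slack of Train = 6 − 5 = 1 week.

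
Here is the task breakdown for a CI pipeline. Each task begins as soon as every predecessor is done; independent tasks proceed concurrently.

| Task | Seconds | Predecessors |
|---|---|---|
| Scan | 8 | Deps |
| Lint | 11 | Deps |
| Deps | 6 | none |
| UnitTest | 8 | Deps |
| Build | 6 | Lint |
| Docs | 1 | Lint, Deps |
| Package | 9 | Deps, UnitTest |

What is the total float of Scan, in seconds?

9

Critical path: Deps→Lint→Build = 6+11+6 = 23, so the finish is 23 seconds.
The longest chain containing Scan totals 14 seconds.
Float = 23 − 14 = 9.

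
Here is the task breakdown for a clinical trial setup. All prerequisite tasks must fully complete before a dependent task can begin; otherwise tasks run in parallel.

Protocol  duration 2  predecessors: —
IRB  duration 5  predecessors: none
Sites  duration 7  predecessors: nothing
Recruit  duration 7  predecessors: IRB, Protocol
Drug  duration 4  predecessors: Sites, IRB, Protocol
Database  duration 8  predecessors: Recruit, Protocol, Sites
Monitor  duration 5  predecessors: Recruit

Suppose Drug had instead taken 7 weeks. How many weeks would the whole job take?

As given, the longest chain is IRB→Recruit→Database = 5+7+8 = 20, so the finish is 20 weeks.
Drug has 9 weeks of float (longest path through it is 11).
That remains the longest chain; total 20 weeks.

20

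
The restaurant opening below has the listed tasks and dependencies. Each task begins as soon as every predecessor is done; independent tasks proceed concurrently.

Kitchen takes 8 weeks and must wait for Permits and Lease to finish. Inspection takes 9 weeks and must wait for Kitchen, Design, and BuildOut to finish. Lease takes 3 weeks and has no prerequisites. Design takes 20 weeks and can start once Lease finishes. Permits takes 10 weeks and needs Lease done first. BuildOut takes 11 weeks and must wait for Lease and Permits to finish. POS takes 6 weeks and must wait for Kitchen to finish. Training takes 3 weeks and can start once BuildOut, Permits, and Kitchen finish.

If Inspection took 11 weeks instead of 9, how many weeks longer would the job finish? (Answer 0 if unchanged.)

The binding path is Lease→Permits→BuildOut→Inspection = 3+10+11+9 = 33; finish at 33 weeks.
Since Inspection is critical, the +2 change carries straight to that chain (now 35 weeks).
That remains the longest chain; total 35 weeks.
Change in finish: 35 − 33 = +2 weeks.

2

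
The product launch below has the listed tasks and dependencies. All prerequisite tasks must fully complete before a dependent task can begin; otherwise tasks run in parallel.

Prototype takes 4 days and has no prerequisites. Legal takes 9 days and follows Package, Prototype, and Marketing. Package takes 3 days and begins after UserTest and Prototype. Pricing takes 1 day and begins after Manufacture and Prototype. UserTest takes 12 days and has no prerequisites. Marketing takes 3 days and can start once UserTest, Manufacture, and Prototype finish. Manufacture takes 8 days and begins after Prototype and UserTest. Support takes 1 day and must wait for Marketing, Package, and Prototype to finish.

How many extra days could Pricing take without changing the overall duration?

11

The longest chain is UserTest→Manufacture→Marketing→Legal = 12+8+3+9 = 32; overall finish 32 days.
Pricing finishes as early as 21 and must finish by 32.
Slack of Pricing = 31 − 20 = 11 days.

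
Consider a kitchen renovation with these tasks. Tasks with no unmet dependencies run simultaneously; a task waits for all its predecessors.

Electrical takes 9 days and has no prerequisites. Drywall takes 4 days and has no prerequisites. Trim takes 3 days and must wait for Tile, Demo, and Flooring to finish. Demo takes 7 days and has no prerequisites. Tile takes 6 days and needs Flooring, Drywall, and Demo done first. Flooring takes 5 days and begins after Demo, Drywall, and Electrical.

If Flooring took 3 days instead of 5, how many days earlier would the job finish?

2

Actual critical path: Electrical→Flooring→Tile→Trim = 9+5+6+3 = 23 ⇒ 23 days.
Flooring lies on that path, so at 3 days the path becomes 21 days.
The critical path is still Electrical→Flooring→Tile→Trim; finish is now 21 days.
Change in finish: 21 − 23 = -2 days.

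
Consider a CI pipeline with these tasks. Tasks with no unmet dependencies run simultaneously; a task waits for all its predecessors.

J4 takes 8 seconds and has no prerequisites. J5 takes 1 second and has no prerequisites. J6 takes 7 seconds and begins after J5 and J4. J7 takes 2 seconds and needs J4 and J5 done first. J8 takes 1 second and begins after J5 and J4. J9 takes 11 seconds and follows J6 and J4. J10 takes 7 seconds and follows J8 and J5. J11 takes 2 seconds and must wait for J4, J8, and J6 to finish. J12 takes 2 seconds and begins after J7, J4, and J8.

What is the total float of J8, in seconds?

10

J4→J6→J9 = 8+7+11 = 26 sets the makespan at 26 seconds.
Longest path through J8: 16 seconds (earliest finish 9, latest finish 19).
So J8 can slip 19 − 9 = 10 seconds.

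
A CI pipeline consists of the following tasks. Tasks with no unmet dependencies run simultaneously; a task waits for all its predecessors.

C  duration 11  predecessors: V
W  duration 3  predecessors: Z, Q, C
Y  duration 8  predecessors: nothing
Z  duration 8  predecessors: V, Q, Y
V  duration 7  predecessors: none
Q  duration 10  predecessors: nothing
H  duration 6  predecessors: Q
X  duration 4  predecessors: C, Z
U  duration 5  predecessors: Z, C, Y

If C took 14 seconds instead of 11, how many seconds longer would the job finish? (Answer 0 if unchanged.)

Critical path before the change: V→C→U = 7+11+5 = 23 giving 23 seconds.
C is on the critical path; changing it to 14 makes that path 26 seconds.
That remains the longest chain; total 26 seconds.
Change in finish: 26 − 23 = +3 seconds.

3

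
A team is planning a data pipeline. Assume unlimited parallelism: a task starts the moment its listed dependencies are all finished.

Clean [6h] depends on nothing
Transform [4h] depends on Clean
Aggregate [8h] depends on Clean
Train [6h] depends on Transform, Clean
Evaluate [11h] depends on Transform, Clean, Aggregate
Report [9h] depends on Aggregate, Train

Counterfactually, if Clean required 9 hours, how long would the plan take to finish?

The binding path is Clean→Transform→Train→Report = 6+4+6+9 = 25; finish at 25 hours.
Clean lies on that path, so at 9 hours the path becomes 28 hours.
That remains the longest chain; total 28 hours.

28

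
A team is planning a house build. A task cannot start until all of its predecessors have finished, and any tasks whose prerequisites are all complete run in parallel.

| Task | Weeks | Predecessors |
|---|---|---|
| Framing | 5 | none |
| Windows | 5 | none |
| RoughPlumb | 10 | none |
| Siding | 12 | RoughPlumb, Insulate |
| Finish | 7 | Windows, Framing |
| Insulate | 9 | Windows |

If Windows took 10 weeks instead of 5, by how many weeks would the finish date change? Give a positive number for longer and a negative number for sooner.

Critical path before the change: Windows→Insulate→Siding = 5+9+12 = 26 giving 26 weeks.
Windows is on the critical path; changing it to 10 makes that path 31 weeks.
The critical path is still Windows→Insulate→Siding; finish is now 31 weeks.
Change in finish: 31 − 26 = +5 weeks.

5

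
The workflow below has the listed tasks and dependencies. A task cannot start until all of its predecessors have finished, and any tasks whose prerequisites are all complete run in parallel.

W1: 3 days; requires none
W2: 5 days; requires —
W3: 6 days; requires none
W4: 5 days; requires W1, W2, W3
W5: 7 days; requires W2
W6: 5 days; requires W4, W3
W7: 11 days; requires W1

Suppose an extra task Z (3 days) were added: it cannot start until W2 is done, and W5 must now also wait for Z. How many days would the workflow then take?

Originally the workflow takes 16 days.
With Z inserted, W5 now waits for max(W2, Z).
New critical path: W3→W4→W6 = 6+5+5 = 16 ⇒ 16 days.

16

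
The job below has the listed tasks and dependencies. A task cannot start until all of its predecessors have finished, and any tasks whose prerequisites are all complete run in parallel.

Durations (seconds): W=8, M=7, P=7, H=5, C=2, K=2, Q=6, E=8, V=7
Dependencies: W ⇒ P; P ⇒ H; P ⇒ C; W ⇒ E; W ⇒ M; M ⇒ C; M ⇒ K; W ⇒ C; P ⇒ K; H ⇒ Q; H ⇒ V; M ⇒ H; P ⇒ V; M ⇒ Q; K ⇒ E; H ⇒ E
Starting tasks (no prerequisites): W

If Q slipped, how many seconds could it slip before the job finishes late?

2

W→M→H→E = 8+7+5+8 = 28 sets the makespan at 28 seconds.
Q finishes as early as 26 and must finish by 28.
So Q can slip 28 − 26 = 2 seconds.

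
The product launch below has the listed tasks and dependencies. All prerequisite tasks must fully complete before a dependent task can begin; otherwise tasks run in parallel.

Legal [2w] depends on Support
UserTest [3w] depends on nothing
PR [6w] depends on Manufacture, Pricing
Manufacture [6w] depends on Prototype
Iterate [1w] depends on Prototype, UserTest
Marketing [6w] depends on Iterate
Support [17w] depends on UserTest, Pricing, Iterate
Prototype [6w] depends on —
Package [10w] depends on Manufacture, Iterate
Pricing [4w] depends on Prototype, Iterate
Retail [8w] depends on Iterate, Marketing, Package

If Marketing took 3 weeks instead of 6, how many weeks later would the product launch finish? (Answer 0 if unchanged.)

Baseline: Prototype→Iterate→Pricing→Support→Legal = 6+1+4+17+2 = 30 → 30 weeks.
Marketing is off the critical path — its longest chain is 21 weeks, giving 9 of slack.
The critical path is still Prototype→Iterate→Pricing→Support→Legal; finish is now 30 weeks.
Change in finish: 30 − 30 = +0 weeks.

0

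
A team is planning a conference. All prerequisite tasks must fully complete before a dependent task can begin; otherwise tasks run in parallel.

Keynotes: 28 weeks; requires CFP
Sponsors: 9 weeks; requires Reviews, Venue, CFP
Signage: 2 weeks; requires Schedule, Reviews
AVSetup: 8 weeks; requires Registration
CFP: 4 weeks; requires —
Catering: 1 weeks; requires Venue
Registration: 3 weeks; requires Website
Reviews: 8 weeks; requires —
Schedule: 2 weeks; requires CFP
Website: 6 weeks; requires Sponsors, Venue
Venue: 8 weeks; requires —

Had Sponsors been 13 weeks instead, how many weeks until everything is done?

38

Actual critical path: Venue→Sponsors→Website→Registration→AVSetup = 8+9+6+3+8 = 34 ⇒ 34 weeks.
Sponsors lies on that path, so at 13 weeks the path becomes 38 weeks.
No other chain overtakes it, so the finish is 38 weeks.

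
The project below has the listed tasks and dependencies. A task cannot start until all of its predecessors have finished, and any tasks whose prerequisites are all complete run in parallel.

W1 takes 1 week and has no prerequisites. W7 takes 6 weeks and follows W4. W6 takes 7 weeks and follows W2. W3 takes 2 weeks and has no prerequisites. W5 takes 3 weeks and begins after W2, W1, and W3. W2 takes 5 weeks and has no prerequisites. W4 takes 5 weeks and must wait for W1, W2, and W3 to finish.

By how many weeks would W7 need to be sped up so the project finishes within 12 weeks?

Current finish: 16 weeks; target: 12.
W7 is on every critical path, so each week cut from W7 cuts the finish by one (this holds down to a finish of 12).
Need 16 − 12 = 4 weeks off W7 → W7 becomes 2 weeks, finish becomes 12.

4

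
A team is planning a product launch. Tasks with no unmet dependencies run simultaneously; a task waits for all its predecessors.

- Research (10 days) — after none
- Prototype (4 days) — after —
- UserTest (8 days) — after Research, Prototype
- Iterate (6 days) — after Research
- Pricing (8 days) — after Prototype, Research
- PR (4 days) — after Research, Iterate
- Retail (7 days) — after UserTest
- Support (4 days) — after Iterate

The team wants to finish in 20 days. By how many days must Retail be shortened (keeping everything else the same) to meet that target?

Current finish: 25 days; target: 20.
Retail is on every critical path, so each day cut from Retail cuts the finish by one (this holds down to a finish of 20).
Need 25 − 20 = 5 days off Retail → Retail becomes 2 days, finish becomes 20.

5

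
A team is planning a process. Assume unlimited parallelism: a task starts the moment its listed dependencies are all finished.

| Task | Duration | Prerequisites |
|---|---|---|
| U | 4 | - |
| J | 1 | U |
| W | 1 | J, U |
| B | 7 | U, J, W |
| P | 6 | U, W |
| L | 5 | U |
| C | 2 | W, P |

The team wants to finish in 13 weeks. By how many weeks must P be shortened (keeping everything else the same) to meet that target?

Current finish: 14 weeks; target: 13.
P is on every critical path, so each week cut from P cuts the finish by one (this holds down to a finish of 13).
Need 14 − 13 = 1 week off P → P becomes 5 weeks, finish becomes 13.

1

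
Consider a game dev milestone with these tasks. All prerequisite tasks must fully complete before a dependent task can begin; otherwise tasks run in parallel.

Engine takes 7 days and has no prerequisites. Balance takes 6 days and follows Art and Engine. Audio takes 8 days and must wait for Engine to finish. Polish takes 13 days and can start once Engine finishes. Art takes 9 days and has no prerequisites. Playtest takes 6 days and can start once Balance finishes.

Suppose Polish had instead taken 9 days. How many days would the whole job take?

21

The binding path is Art→Balance→Playtest = 9+6+6 = 21; finish at 21 days.
The longest path through Polish is only 20 days, so Polish has float 1.
That remains the longest chain; total 21 days.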